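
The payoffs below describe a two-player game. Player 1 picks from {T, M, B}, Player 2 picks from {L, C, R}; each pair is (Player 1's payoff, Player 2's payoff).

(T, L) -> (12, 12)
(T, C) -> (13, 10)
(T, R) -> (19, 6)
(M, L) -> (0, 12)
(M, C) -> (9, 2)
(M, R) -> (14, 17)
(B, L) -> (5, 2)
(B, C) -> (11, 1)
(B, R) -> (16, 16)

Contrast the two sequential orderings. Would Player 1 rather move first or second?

first

If Player 1 leads: Player 2's best replies are T→L, M→R, B→R; Player 1's induced payoffs 12, 14, 16; outcome (B, R), payoffs (16, 16).
If Player 2 leads: Player 1's best replies are L→T, C→T, R→T; Player 2's induced payoffs 12, 10, 6; outcome (T, L), payoffs (12, 12).
Player 1 gets 16 moving first and 12 moving second, so Player 1 prefers to move first.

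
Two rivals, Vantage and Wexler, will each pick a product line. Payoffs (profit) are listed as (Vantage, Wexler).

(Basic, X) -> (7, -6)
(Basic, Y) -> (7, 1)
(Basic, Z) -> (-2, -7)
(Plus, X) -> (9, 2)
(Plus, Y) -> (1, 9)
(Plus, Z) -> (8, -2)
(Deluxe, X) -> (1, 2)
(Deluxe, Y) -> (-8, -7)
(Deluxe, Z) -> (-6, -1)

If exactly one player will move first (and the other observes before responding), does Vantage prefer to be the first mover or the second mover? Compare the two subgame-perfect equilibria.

second

If Vantage leads: Wexler's best replies are Basic→Y, Plus→Y, Deluxe→X; Vantage's induced payoffs 7, 1, 1; outcome (Basic, Y), payoffs (7, 1).
If Wexler leads: Vantage's best replies are X→Plus, Y→Basic, Z→Plus; Wexler's induced payoffs 2, 1, -2; outcome (Plus, X), payoffs (9, 2).
Vantage gets 7 moving first and 9 moving second, so Vantage prefers to move second.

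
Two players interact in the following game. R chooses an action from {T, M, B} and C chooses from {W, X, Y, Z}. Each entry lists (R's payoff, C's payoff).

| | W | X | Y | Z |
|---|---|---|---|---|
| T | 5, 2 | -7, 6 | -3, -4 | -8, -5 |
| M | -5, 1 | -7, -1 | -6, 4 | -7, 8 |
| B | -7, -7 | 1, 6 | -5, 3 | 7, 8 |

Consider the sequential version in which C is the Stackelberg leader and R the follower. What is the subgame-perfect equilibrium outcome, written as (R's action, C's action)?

R best-responds to each possible C move:
- W: BR = T, leader payoff 2.
- X: BR = B, leader payoff 6.
- Y: BR = T, leader payoff -4.
- Z: BR = B, leader payoff 8.
C's induced payoffs are 2, 6, -4, 8, so C commits to Z. Subgame-perfect outcome: (B, Z) with payoffs (7, 8).

(B, Z)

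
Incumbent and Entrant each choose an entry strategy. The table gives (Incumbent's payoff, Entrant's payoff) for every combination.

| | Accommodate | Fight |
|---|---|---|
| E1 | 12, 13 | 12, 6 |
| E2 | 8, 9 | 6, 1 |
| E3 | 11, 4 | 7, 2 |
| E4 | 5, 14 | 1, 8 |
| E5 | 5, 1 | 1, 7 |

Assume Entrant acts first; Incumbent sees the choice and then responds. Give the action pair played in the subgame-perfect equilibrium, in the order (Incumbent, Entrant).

Solve by backward induction (Entrant leads).
- Accommodate: BR = E1, leader payoff 13.
- Fight: BR = E1, leader payoff 6.
Among 13, 6, the best is 13 at Accommodate. Subgame-perfect outcome: (E1, Accommodate) with payoffs (12, 13).

(E1, Accommodate)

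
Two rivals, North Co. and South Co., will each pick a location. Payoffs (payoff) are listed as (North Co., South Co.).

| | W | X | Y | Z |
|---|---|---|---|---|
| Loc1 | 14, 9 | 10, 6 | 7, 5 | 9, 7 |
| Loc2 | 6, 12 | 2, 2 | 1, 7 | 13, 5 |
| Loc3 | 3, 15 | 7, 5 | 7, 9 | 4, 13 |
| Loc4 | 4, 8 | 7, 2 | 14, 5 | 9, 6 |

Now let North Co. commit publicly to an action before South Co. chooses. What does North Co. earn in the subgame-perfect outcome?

Work backward from South Co.'s decision.
- Loc1: South Co. compares 9, 6, 5, 7 and picks W; North Co. would get 14.
- Loc2: South Co. compares 12, 2, 7, 5 and picks W; North Co. would get 6.
- Loc3: South Co. compares 15, 5, 9, 13 and picks W; North Co. would get 3.
- Loc4: South Co. compares 8, 2, 5, 6 and picks W; North Co. would get 4.
Maximizing over 14, 6, 3, 4, North Co. chooses Loc1. Subgame-perfect outcome: (Loc1, W) with payoffs (14, 9).

14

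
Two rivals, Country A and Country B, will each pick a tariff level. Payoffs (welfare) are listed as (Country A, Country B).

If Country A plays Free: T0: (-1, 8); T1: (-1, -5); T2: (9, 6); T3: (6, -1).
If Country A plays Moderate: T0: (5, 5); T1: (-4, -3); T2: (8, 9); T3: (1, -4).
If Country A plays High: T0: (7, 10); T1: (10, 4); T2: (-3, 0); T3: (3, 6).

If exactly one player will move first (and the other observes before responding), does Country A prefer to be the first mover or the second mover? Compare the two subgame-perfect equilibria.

first

If Country A leads: Country B's best replies are Free→T0, Moderate→T2, High→T0; Country A's induced payoffs -1, 8, 7; outcome (Moderate, T2), payoffs (8, 9).
If Country B leads: Country A's best replies are T0→High, T1→High, T2→Free, T3→Free; Country B's induced payoffs 10, 4, 6, -1; outcome (High, T0), payoffs (7, 10).
Country A gets 8 moving first and 7 moving second, so Country A prefers to move first.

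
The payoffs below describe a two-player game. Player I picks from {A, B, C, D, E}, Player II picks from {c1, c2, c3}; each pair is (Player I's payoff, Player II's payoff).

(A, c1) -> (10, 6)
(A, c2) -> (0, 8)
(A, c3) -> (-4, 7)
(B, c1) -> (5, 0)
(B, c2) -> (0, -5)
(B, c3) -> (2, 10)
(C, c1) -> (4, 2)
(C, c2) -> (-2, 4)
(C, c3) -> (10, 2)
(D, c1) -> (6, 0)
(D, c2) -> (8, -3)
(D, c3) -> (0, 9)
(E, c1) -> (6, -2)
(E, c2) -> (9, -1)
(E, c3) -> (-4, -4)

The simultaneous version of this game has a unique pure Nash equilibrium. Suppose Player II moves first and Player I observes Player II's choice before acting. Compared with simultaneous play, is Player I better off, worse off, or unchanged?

Player I best-responds to each possible Player II move:
- c1: BR = A, leader payoff 6.
- c2: BR = E, leader payoff -1.
- c3: BR = C, leader payoff 2.
Among 6, -1, 2, the best is 6 at c1. Subgame-perfect outcome: (A, c1) with payoffs (10, 6).
For the simultaneous game, intersect best replies.
Player I's best replies: c1→A; c2→E; c3→C.
Player II's best replies: A→c2; B→c3; C→c2; D→c3; E→c2.
Only (E, c2) has each player best-responding; Nash payoffs (9, -1).
Player I earns 10 sequentially versus 9 at the Nash outcome: better off.

better off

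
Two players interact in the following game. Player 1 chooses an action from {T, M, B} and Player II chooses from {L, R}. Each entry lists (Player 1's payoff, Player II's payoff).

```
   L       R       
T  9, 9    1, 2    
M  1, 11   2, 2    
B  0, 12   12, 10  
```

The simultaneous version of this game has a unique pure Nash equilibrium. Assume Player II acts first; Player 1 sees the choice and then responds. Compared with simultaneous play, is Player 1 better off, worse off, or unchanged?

Solve by backward induction (Player II leads).
- L: BR = T, leader payoff 9.
- R: BR = B, leader payoff 10.
Player II's induced payoffs are 9, 10, so Player II commits to R. Subgame-perfect outcome: (B, R) with payoffs (12, 10).
Under simultaneous play:
Player 1's best replies: L→T; R→B.
Player II's best replies: T→L; M→L; B→L.
The unique mutual best reply is (T, L), giving (9, 9).
Player 1 earns 12 sequentially versus 9 at the Nash outcome: better off.

better off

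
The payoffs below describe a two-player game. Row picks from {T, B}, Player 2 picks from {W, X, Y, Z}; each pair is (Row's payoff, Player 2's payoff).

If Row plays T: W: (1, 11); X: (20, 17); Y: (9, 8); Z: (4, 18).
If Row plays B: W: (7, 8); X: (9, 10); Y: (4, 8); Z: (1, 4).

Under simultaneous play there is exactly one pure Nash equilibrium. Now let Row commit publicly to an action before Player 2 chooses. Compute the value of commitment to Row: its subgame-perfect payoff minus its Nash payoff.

Player 2 best-responds to each possible Row move:
- T: BR = Z, leader payoff 4.
- B: BR = X, leader payoff 9.
Among 4, 9, the best is 9 at B. Subgame-perfect outcome: (B, X) with payoffs (9, 10).
For the simultaneous game, intersect best replies.
Row's best replies: W→B; X→T; Y→T; Z→T.
Player 2's best replies: T→Z; B→X.
The unique mutual best reply is (T, Z), giving (4, 18).
Row's commitment gain: 9 − 4 = 5.

5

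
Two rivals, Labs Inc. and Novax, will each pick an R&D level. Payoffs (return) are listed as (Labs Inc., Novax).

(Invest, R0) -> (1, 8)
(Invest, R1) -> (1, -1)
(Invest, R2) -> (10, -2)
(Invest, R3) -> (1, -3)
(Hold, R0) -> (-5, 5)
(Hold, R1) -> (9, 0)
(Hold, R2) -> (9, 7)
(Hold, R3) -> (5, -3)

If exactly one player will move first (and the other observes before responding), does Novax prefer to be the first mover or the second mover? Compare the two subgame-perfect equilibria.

first

If Labs Inc. leads: Novax's best replies are Invest→R0, Hold→R2; Labs Inc.'s induced payoffs 1, 9; outcome (Hold, R2), payoffs (9, 7).
If Novax leads: Labs Inc.'s best replies are R0→Invest, R1→Hold, R2→Invest, R3→Hold; Novax's induced payoffs 8, 0, -2, -3; outcome (Invest, R0), payoffs (1, 8).
Novax gets 8 moving first and 7 moving second, so Novax prefers to move first.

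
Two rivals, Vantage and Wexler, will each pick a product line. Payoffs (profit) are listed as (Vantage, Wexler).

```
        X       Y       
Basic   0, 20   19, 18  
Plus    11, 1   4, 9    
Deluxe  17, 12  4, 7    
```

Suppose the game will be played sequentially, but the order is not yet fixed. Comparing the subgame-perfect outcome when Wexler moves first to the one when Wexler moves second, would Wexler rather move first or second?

first

If Vantage leads: Wexler's best replies are Basic→X, Plus→Y, Deluxe→X; Vantage's induced payoffs 0, 4, 17; outcome (Deluxe, X), payoffs (17, 12).
If Wexler leads: Vantage's best replies are X→Deluxe, Y→Basic; Wexler's induced payoffs 12, 18; outcome (Basic, Y), payoffs (19, 18).
Wexler gets 18 moving first and 12 moving second, so Wexler prefers to move first.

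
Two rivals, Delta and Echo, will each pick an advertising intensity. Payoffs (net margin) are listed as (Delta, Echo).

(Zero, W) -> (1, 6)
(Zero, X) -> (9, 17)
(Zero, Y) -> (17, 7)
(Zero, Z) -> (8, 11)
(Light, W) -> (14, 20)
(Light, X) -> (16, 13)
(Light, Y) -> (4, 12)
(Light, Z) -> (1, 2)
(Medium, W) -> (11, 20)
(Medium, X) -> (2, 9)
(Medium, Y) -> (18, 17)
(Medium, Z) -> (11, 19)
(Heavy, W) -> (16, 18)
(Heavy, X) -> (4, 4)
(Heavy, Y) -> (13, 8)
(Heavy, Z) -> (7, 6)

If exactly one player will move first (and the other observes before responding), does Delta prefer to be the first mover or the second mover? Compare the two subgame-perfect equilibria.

If Delta leads: Echo's best replies are Zero→X, Light→W, Medium→W, Heavy→W; Delta's induced payoffs 9, 14, 11, 16; outcome (Heavy, W), payoffs (16, 18).
If Echo leads: Delta's best replies are W→Heavy, X→Light, Y→Medium, Z→Medium; Echo's induced payoffs 18, 13, 17, 19; outcome (Medium, Z), payoffs (11, 19).
Delta gets 16 moving first and 11 moving second, so Delta prefers to move first.

first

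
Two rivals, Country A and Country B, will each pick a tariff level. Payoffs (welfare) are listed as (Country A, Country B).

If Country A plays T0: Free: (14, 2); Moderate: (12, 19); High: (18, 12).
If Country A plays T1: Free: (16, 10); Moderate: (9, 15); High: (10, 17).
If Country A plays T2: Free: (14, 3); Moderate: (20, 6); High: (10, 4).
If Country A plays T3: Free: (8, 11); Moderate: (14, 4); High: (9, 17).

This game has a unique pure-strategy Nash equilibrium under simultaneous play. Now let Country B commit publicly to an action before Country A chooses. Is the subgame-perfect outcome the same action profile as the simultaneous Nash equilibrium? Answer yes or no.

Work backward from Country A's decision.
- Free: Country A compares 14, 16, 14, 8 and picks T1; Country B would get 10.
- Moderate: Country A compares 12, 9, 20, 14 and picks T2; Country B would get 6.
- High: Country A compares 18, 10, 10, 9 and picks T0; Country B would get 12.
Maximizing over 10, 6, 12, Country B chooses High. Subgame-perfect outcome: (T0, High) with payoffs (18, 12).
Now find the simultaneous Nash equilibrium.
Country A's best replies: Free→T1; Moderate→T2; High→T0.
Country B's best replies: T0→Moderate; T1→High; T2→Moderate; T3→High.
The unique mutual best reply is (T2, Moderate), giving (20, 6).
Sequential outcome (T0, High) differs from the Nash profile (T2, Moderate).

no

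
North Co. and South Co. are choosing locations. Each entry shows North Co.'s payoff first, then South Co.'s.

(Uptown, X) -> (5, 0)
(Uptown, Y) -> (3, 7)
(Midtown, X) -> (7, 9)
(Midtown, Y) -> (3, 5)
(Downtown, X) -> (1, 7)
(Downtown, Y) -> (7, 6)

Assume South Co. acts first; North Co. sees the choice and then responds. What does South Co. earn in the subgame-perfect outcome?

North Co. best-responds to each possible South Co. move:
- X: BR = Midtown, leader payoff 9.
- Y: BR = Downtown, leader payoff 6.
Maximizing over 9, 6, South Co. chooses X. Subgame-perfect outcome: (Midtown, X) with payoffs (7, 9).

9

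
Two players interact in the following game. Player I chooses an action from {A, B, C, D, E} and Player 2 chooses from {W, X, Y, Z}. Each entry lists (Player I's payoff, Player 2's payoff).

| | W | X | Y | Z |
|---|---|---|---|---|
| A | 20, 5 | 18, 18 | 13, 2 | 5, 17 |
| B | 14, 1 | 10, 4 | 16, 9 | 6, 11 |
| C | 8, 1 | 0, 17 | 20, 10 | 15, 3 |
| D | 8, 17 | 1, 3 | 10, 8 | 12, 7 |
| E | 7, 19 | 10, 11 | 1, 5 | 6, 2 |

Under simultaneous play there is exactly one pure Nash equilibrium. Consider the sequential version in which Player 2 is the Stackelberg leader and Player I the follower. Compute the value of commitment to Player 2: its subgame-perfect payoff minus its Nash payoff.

0

Backward induction with Player 2 moving first.
- W → Player I plays A (best of 20, 14, 8, 8, 7); Player 2 gets 5.
- X → Player I plays A (best of 18, 10, 0, 1, 10); Player 2 gets 18.
- Y → Player I plays C (best of 13, 16, 20, 10, 1); Player 2 gets 10.
- Z → Player I plays C (best of 5, 6, 15, 12, 6); Player 2 gets 3.
Player 2's induced payoffs are 5, 18, 10, 3, so Player 2 commits to X. Subgame-perfect outcome: (A, X) with payoffs (18, 18).
Now find the simultaneous Nash equilibrium.
Player I's best replies: W→A; X→A; Y→C; Z→C.
Player 2's best replies: A→X; B→Z; C→X; D→W; E→W.
The unique mutual best reply is (A, X), giving (18, 18).
Player 2's commitment gain: 18 − 18 = 0.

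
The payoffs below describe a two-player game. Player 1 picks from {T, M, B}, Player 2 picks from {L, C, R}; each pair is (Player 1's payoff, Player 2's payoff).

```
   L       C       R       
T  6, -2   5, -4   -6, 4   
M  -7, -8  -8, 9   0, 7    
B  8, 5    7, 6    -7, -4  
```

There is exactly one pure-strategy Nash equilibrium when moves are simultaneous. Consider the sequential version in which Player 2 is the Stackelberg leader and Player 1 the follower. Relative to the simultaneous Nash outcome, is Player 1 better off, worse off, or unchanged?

worse off

Work backward from Player 1's decision.
- L: Player 1 compares 6, -7, 8 and picks B; Player 2 would get 5.
- C: Player 1 compares 5, -8, 7 and picks B; Player 2 would get 6.
- R: Player 1 compares -6, 0, -7 and picks M; Player 2 would get 7.
Player 2's induced payoffs are 5, 6, 7, so Player 2 commits to R. Subgame-perfect outcome: (M, R) with payoffs (0, 7).
Under simultaneous play:
Player 1's best replies: L→B; C→B; R→M.
Player 2's best replies: T→R; M→C; B→C.
Only (B, C) has each player best-responding; Nash payoffs (7, 6).
Player 1 earns 0 sequentially versus 7 at the Nash outcome: worse off.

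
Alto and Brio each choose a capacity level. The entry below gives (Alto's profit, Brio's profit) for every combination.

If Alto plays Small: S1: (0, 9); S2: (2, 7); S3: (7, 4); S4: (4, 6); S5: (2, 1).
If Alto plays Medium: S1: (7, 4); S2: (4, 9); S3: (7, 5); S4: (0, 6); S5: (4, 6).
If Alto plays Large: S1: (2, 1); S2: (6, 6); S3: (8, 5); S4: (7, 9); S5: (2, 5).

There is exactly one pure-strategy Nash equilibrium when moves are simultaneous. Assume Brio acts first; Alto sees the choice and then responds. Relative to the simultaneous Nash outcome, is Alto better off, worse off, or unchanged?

Solve by backward induction (Brio leads).
- S1: Alto compares 0, 7, 2 and picks Medium; Brio would get 4.
- S2: Alto compares 2, 4, 6 and picks Large; Brio would get 6.
- S3: Alto compares 7, 7, 8 and picks Large; Brio would get 5.
- S4: Alto compares 4, 0, 7 and picks Large; Brio would get 9.
- S5: Alto compares 2, 4, 2 and picks Medium; Brio would get 6.
Maximizing over 4, 6, 5, 9, 6, Brio chooses S4. Subgame-perfect outcome: (Large, S4) with payoffs (7, 9).
Now find the simultaneous Nash equilibrium.
Alto's best replies: S1→Medium; S2→Large; S3→Large; S4→Large; S5→Medium.
Brio's best replies: Small→S1; Medium→S2; Large→S4.
Only (Large, S4) has each player best-responding; Nash payoffs (7, 9).
Alto earns 7 sequentially versus 7 at the Nash outcome: unchanged.

unchanged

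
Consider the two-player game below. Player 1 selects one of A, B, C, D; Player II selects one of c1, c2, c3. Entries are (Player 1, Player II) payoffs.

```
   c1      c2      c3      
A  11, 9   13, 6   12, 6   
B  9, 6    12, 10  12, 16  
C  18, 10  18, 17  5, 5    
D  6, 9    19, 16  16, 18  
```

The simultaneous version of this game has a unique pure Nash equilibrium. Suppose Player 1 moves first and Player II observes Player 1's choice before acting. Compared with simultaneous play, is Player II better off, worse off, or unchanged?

Solve by backward induction (Player 1 leads).
- A → Player II plays c1 (best of 9, 6, 6); Player 1 gets 11.
- B → Player II plays c3 (best of 6, 10, 16); Player 1 gets 12.
- C → Player II plays c2 (best of 10, 17, 5); Player 1 gets 18.
- D → Player II plays c3 (best of 9, 16, 18); Player 1 gets 16.
Maximizing over 11, 12, 18, 16, Player 1 chooses C. Subgame-perfect outcome: (C, c2) with payoffs (18, 17).
Now find the simultaneous Nash equilibrium.
Player 1's best replies: c1→C; c2→D; c3→D.
Player II's best replies: A→c1; B→c3; C→c2; D→c3.
The unique mutual best reply is (D, c3), giving (16, 18).
Player II earns 17 sequentially versus 18 at the Nash outcome: worse off.

worse off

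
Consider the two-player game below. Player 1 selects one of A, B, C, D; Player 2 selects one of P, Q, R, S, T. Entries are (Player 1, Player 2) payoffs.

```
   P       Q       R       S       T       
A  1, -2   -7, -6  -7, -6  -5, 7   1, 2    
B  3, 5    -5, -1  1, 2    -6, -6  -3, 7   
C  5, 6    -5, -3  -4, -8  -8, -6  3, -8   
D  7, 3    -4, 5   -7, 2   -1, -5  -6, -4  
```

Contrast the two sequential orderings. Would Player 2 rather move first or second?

If Player 1 leads: Player 2's best replies are A→S, B→T, C→P, D→Q; Player 1's induced payoffs -5, -3, 5, -4; outcome (C, P), payoffs (5, 6).
If Player 2 leads: Player 1's best replies are P→D, Q→D, R→B, S→D, T→C; Player 2's induced payoffs 3, 5, 2, -5, -8; outcome (D, Q), payoffs (-4, 5).
Player 2 gets 5 moving first and 6 moving second, so Player 2 prefers to move second.

second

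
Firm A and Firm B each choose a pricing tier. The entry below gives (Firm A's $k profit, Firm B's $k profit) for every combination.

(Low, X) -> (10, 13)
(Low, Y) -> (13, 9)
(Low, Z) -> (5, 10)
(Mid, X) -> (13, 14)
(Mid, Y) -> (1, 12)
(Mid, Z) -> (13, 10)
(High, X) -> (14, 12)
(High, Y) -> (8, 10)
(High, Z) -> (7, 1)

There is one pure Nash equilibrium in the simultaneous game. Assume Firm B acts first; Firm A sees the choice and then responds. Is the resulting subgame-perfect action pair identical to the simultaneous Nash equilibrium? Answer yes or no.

yes

Backward induction with Firm B moving first.
- X: BR = High, leader payoff 12.
- Y: BR = Low, leader payoff 9.
- Z: BR = Mid, leader payoff 10.
Maximizing over 12, 9, 10, Firm B chooses X. Subgame-perfect outcome: (High, X) with payoffs (14, 12).
For the simultaneous game, intersect best replies.
Firm A's best replies: X→High; Y→Low; Z→Mid.
Firm B's best replies: Low→X; Mid→X; High→X.
Only (High, X) has each player best-responding; Nash payoffs (14, 12).
Sequential outcome (High, X) coincides with the Nash profile (High, X).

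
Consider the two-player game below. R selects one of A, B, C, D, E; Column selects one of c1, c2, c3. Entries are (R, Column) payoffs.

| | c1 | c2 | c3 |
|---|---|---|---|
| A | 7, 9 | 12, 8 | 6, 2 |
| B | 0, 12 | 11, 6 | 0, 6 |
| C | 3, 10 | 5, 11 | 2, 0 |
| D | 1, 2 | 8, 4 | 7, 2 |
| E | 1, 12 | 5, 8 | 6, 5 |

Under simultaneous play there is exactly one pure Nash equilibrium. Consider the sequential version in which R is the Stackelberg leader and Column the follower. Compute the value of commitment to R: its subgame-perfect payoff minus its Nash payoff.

Solve by backward induction (R leads).
- A → Column plays c1 (best of 9, 8, 2); R gets 7.
- B → Column plays c1 (best of 12, 6, 6); R gets 0.
- C → Column plays c2 (best of 10, 11, 0); R gets 5.
- D → Column plays c2 (best of 2, 4, 2); R gets 8.
- E → Column plays c1 (best of 12, 8, 5); R gets 1.
Maximizing over 7, 0, 5, 8, 1, R chooses D. Subgame-perfect outcome: (D, c2) with payoffs (8, 4).
Now find the simultaneous Nash equilibrium.
R's best replies: c1→A; c2→A; c3→D.
Column's best replies: A→c1; B→c1; C→c2; D→c2; E→c1.
Only (A, c1) has each player best-responding; Nash payoffs (7, 9).
R's commitment gain: 8 − 7 = 1.

1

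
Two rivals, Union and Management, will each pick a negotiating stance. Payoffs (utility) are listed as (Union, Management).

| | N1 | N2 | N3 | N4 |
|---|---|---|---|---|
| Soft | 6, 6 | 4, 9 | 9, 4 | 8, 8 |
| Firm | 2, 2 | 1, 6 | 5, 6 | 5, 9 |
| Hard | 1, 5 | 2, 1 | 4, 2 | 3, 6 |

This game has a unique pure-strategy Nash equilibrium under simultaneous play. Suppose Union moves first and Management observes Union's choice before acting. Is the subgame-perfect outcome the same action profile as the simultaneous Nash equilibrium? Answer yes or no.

no

Work backward from Management's decision.
- Soft: BR = N2, leader payoff 4.
- Firm: BR = N4, leader payoff 5.
- Hard: BR = N4, leader payoff 3.
Maximizing over 4, 5, 3, Union chooses Firm. Subgame-perfect outcome: (Firm, N4) with payoffs (5, 9).
Now find the simultaneous Nash equilibrium.
Union's best replies: N1→Soft; N2→Soft; N3→Soft; N4→Soft.
Management's best replies: Soft→N2; Firm→N4; Hard→N4.
Only (Soft, N2) has each player best-responding; Nash payoffs (4, 9).
Sequential outcome (Firm, N4) differs from the Nash profile (Soft, N2).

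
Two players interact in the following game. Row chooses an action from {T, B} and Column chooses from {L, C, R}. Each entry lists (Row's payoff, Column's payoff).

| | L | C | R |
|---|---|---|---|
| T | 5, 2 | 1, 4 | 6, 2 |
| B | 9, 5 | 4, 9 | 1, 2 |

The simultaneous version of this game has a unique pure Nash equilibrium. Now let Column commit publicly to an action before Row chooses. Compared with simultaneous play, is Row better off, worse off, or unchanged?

unchanged

Work backward from Row's decision.
- L → Row plays B (best of 5, 9); Column gets 5.
- C → Row plays B (best of 1, 4); Column gets 9.
- R → Row plays T (best of 6, 1); Column gets 2.
Maximizing over 5, 9, 2, Column chooses C. Subgame-perfect outcome: (B, C) with payoffs (4, 9).
Under simultaneous play:
Row's best replies: L→B; C→B; R→T.
Column's best replies: T→C; B→C.
The unique mutual best reply is (B, C), giving (4, 9).
Row earns 4 sequentially versus 4 at the Nash outcome: unchanged.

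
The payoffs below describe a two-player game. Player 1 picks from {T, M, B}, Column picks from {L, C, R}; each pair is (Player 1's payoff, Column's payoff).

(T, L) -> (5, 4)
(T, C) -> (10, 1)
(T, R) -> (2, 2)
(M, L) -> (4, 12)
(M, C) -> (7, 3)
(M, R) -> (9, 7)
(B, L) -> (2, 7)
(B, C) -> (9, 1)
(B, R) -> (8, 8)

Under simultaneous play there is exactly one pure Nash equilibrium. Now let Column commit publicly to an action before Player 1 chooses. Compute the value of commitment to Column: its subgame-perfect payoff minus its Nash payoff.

3

Backward induction with Column moving first.
- L → Player 1 plays T (best of 5, 4, 2); Column gets 4.
- C → Player 1 plays T (best of 10, 7, 9); Column gets 1.
- R → Player 1 plays M (best of 2, 9, 8); Column gets 7.
Column's induced payoffs are 4, 1, 7, so Column commits to R. Subgame-perfect outcome: (M, R) with payoffs (9, 7).
Under simultaneous play:
Player 1's best replies: L→T; C→T; R→M.
Column's best replies: T→L; M→L; B→R.
Only (T, L) has each player best-responding; Nash payoffs (5, 4).
Column's commitment gain: 7 − 4 = 3.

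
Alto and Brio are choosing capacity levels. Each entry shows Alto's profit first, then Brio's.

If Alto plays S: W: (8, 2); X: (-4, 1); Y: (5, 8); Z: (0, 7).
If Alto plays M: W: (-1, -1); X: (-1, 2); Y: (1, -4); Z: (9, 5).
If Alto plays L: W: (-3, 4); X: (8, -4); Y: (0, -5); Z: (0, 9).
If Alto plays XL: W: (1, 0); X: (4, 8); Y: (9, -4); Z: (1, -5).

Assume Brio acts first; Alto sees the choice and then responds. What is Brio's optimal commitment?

Solve by backward induction (Brio leads).
- W: BR = S, leader payoff 2.
- X: BR = L, leader payoff -4.
- Y: BR = XL, leader payoff -4.
- Z: BR = M, leader payoff 5.
Maximizing over 2, -4, -4, 5, Brio chooses Z. Subgame-perfect outcome: (M, Z) with payoffs (9, 5).

Z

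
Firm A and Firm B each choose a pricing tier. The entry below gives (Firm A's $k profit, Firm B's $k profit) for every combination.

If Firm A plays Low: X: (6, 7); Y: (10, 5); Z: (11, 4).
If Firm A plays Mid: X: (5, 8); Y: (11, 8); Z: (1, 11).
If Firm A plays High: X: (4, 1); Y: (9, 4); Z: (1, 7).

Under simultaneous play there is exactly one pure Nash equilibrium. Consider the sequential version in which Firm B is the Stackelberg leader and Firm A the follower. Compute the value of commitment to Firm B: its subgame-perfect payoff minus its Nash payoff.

Work backward from Firm A's decision.
- X: BR = Low, leader payoff 7.
- Y: BR = Mid, leader payoff 8.
- Z: BR = Low, leader payoff 4.
Firm B's induced payoffs are 7, 8, 4, so Firm B commits to Y. Subgame-perfect outcome: (Mid, Y) with payoffs (11, 8).
Under simultaneous play:
Firm A's best replies: X→Low; Y→Mid; Z→Low.
Firm B's best replies: Low→X; Mid→Z; High→Z.
Only (Low, X) has each player best-responding; Nash payoffs (6, 7).
Firm B's commitment gain: 8 − 7 = 1.

1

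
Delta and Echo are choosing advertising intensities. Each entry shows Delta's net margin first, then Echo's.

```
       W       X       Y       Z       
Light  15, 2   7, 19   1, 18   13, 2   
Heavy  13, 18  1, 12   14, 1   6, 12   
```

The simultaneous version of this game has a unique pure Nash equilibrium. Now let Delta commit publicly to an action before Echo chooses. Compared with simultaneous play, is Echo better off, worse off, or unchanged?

Solve by backward induction (Delta leads).
- Light: BR = X, leader payoff 7.
- Heavy: BR = W, leader payoff 13.
Maximizing over 7, 13, Delta chooses Heavy. Subgame-perfect outcome: (Heavy, W) with payoffs (13, 18).
Now find the simultaneous Nash equilibrium.
Delta's best replies: W→Light; X→Light; Y→Heavy; Z→Light.
Echo's best replies: Light→X; Heavy→W.
Only (Light, X) has each player best-responding; Nash payoffs (7, 19).
Echo earns 18 sequentially versus 19 at the Nash outcome: worse off.

worse off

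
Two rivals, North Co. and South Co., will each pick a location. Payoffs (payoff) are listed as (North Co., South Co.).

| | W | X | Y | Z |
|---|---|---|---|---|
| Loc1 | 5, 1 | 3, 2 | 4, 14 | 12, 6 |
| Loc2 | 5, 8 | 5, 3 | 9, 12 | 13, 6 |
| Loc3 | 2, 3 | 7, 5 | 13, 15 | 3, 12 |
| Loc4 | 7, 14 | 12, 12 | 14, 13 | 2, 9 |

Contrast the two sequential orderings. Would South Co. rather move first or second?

second

If North Co. leads: South Co.'s best replies are Loc1→Y, Loc2→Y, Loc3→Y, Loc4→W; North Co.'s induced payoffs 4, 9, 13, 7; outcome (Loc3, Y), payoffs (13, 15).
If South Co. leads: North Co.'s best replies are W→Loc4, X→Loc4, Y→Loc4, Z→Loc2; South Co.'s induced payoffs 14, 12, 13, 6; outcome (Loc4, W), payoffs (7, 14).
South Co. gets 14 moving first and 15 moving second, so South Co. prefers to move second.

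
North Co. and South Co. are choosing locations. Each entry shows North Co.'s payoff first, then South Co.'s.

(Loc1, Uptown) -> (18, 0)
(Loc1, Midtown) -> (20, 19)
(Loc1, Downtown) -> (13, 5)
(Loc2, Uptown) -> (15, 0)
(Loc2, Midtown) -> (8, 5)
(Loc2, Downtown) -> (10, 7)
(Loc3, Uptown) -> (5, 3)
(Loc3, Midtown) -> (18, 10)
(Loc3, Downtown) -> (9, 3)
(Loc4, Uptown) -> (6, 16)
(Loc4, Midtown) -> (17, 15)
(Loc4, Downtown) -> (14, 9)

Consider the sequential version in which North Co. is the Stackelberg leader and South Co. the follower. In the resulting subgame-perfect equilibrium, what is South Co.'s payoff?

19

Backward induction with North Co. moving first.
- Loc1: BR = Midtown, leader payoff 20.
- Loc2: BR = Downtown, leader payoff 10.
- Loc3: BR = Midtown, leader payoff 18.
- Loc4: BR = Uptown, leader payoff 6.
Among 20, 10, 18, 6, the best is 20 at Loc1. Subgame-perfect outcome: (Loc1, Midtown) with payoffs (20, 19).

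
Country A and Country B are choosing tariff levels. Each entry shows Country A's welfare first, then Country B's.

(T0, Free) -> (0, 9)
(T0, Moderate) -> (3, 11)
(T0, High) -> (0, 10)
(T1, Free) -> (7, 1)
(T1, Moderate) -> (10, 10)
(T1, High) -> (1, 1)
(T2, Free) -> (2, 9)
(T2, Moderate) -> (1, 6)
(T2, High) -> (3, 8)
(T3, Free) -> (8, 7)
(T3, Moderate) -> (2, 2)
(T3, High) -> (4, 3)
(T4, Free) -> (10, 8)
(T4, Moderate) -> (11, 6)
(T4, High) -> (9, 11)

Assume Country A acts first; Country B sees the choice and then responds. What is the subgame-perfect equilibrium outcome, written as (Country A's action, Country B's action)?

(T1, Moderate)

Country B best-responds to each possible Country A move:
- T0: Country B compares 9, 11, 10 and picks Moderate; Country A would get 3.
- T1: Country B compares 1, 10, 1 and picks Moderate; Country A would get 10.
- T2: Country B compares 9, 6, 8 and picks Free; Country A would get 2.
- T3: Country B compares 7, 2, 3 and picks Free; Country A would get 8.
- T4: Country B compares 8, 6, 11 and picks High; Country A would get 9.
Among 3, 10, 2, 8, 9, the best is 10 at T1. Subgame-perfect outcome: (T1, Moderate) with payoffs (10, 10).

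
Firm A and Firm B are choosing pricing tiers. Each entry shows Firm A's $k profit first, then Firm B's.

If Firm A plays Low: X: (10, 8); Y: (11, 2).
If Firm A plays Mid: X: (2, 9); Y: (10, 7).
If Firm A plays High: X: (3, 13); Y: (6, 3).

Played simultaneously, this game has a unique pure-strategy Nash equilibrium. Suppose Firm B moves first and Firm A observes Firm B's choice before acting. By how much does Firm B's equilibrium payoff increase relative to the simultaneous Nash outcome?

Firm A best-responds to each possible Firm B move:
- X: Firm A compares 10, 2, 3 and picks Low; Firm B would get 8.
- Y: Firm A compares 11, 10, 6 and picks Low; Firm B would get 2.
Maximizing over 8, 2, Firm B chooses X. Subgame-perfect outcome: (Low, X) with payoffs (10, 8).
For the simultaneous game, intersect best replies.
Firm A's best replies: X→Low; Y→Low.
Firm B's best replies: Low→X; Mid→X; High→X.
The unique mutual best reply is (Low, X), giving (10, 8).
Firm B's commitment gain: 8 − 8 = 0.

0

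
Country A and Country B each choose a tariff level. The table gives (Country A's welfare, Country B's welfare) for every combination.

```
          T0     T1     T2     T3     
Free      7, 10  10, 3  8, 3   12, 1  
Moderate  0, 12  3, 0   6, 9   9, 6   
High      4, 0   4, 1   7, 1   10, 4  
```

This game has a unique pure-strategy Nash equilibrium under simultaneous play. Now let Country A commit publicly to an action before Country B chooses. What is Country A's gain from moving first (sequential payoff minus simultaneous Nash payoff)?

Work backward from Country B's decision.
- Free → Country B plays T0 (best of 10, 3, 3, 1); Country A gets 7.
- Moderate → Country B plays T0 (best of 12, 0, 9, 6); Country A gets 0.
- High → Country B plays T3 (best of 0, 1, 1, 4); Country A gets 10.
Country A's induced payoffs are 7, 0, 10, so Country A commits to High. Subgame-perfect outcome: (High, T3) with payoffs (10, 4).
Under simultaneous play:
Country A's best replies: T0→Free; T1→Free; T2→Free; T3→Free.
Country B's best replies: Free→T0; Moderate→T0; High→T3.
The unique mutual best reply is (Free, T0), giving (7, 10).
Country A's commitment gain: 10 − 7 = 3.

3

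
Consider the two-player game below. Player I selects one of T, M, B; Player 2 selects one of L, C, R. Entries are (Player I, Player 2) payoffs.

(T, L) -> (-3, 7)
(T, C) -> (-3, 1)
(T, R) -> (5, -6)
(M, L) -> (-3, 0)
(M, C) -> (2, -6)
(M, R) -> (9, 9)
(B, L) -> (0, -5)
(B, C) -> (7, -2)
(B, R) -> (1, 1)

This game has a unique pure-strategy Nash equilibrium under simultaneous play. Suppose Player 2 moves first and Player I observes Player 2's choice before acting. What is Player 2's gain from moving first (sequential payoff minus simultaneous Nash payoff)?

Work backward from Player I's decision.
- L → Player I plays B (best of -3, -3, 0); Player 2 gets -5.
- C → Player I plays B (best of -3, 2, 7); Player 2 gets -2.
- R → Player I plays M (best of 5, 9, 1); Player 2 gets 9.
Among -5, -2, 9, the best is 9 at R. Subgame-perfect outcome: (M, R) with payoffs (9, 9).
Under simultaneous play:
Player I's best replies: L→B; C→B; R→M.
Player 2's best replies: T→L; M→R; B→R.
The unique mutual best reply is (M, R), giving (9, 9).
Player 2's commitment gain: 9 − 9 = 0.

0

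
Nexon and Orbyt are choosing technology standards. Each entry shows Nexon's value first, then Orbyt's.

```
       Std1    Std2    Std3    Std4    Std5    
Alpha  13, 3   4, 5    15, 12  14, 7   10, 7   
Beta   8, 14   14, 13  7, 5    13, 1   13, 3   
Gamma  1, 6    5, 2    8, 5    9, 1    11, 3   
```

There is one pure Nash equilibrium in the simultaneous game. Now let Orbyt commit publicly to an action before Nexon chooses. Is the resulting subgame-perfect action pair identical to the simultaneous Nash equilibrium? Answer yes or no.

Work backward from Nexon's decision.
- Std1 → Nexon plays Alpha (best of 13, 8, 1); Orbyt gets 3.
- Std2 → Nexon plays Beta (best of 4, 14, 5); Orbyt gets 13.
- Std3 → Nexon plays Alpha (best of 15, 7, 8); Orbyt gets 12.
- Std4 → Nexon plays Alpha (best of 14, 13, 9); Orbyt gets 7.
- Std5 → Nexon plays Beta (best of 10, 13, 11); Orbyt gets 3.
Maximizing over 3, 13, 12, 7, 3, Orbyt chooses Std2. Subgame-perfect outcome: (Beta, Std2) with payoffs (14, 13).
For the simultaneous game, intersect best replies.
Nexon's best replies: Std1→Alpha; Std2→Beta; Std3→Alpha; Std4→Alpha; Std5→Beta.
Orbyt's best replies: Alpha→Std3; Beta→Std1; Gamma→Std1.
Only (Alpha, Std3) has each player best-responding; Nash payoffs (15, 12).
Sequential outcome (Beta, Std2) differs from the Nash profile (Alpha, Std3).

no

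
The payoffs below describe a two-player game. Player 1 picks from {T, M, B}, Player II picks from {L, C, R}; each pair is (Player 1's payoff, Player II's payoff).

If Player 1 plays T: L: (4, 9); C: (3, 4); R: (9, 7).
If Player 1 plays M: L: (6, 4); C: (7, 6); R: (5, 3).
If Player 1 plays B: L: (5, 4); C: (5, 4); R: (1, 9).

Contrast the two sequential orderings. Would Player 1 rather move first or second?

second

If Player 1 leads: Player II's best replies are T→L, M→C, B→R; Player 1's induced payoffs 4, 7, 1; outcome (M, C), payoffs (7, 6).
If Player II leads: Player 1's best replies are L→M, C→M, R→T; Player II's induced payoffs 4, 6, 7; outcome (T, R), payoffs (9, 7).
Player 1 gets 7 moving first and 9 moving second, so Player 1 prefers to move second.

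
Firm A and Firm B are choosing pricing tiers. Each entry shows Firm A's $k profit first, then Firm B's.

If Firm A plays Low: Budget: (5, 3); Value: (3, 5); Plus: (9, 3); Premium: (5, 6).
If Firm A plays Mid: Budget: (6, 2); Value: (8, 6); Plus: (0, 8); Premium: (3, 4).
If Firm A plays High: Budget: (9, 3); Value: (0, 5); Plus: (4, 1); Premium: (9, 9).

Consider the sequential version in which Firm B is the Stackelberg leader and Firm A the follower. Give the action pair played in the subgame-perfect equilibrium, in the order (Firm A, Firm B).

Work backward from Firm A's decision.
- Budget: Firm A compares 5, 6, 9 and picks High; Firm B would get 3.
- Value: Firm A compares 3, 8, 0 and picks Mid; Firm B would get 6.
- Plus: Firm A compares 9, 0, 4 and picks Low; Firm B would get 3.
- Premium: Firm A compares 5, 3, 9 and picks High; Firm B would get 9.
Maximizing over 3, 6, 3, 9, Firm B chooses Premium. Subgame-perfect outcome: (High, Premium) with payoffs (9, 9).

(High, Premium)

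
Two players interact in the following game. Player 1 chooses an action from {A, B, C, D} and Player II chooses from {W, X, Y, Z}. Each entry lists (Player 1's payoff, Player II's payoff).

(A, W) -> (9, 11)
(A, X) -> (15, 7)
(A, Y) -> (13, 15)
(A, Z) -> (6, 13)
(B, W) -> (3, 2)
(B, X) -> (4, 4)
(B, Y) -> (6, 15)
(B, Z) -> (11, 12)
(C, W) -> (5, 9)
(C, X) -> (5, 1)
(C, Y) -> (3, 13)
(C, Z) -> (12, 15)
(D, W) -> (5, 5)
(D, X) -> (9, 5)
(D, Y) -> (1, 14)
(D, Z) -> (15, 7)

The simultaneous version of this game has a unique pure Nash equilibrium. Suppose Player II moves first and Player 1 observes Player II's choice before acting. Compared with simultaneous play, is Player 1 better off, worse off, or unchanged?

unchanged

Solve by backward induction (Player II leads).
- W → Player 1 plays A (best of 9, 3, 5, 5); Player II gets 11.
- X → Player 1 plays A (best of 15, 4, 5, 9); Player II gets 7.
- Y → Player 1 plays A (best of 13, 6, 3, 1); Player II gets 15.
- Z → Player 1 plays D (best of 6, 11, 12, 15); Player II gets 7.
Player II's induced payoffs are 11, 7, 15, 7, so Player II commits to Y. Subgame-perfect outcome: (A, Y) with payoffs (13, 15).
Now find the simultaneous Nash equilibrium.
Player 1's best replies: W→A; X→A; Y→A; Z→D.
Player II's best replies: A→Y; B→Y; C→Z; D→Y.
Only (A, Y) has each player best-responding; Nash payoffs (13, 15).
Player 1 earns 13 sequentially versus 13 at the Nash outcome: unchanged.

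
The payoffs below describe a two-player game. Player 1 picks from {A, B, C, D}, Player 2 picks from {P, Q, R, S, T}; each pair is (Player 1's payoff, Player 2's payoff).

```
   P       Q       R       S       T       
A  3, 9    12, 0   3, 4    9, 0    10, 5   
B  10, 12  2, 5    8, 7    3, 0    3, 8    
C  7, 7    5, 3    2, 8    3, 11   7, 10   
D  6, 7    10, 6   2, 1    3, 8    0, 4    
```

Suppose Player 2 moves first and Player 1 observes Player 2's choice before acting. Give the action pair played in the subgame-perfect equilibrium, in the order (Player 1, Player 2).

Work backward from Player 1's decision.
- P: Player 1 compares 3, 10, 7, 6 and picks B; Player 2 would get 12.
- Q: Player 1 compares 12, 2, 5, 10 and picks A; Player 2 would get 0.
- R: Player 1 compares 3, 8, 2, 2 and picks B; Player 2 would get 7.
- S: Player 1 compares 9, 3, 3, 3 and picks A; Player 2 would get 0.
- T: Player 1 compares 10, 3, 7, 0 and picks A; Player 2 would get 5.
Player 2's induced payoffs are 12, 0, 7, 0, 5, so Player 2 commits to P. Subgame-perfect outcome: (B, P) with payoffs (10, 12).

(B, P)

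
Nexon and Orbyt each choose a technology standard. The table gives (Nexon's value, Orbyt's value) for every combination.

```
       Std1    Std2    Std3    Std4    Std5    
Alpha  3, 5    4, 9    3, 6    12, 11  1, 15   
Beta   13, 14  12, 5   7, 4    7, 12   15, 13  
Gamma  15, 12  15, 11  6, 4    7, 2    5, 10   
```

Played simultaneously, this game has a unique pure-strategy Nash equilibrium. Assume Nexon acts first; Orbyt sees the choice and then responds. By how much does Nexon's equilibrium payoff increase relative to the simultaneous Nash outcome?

Orbyt best-responds to each possible Nexon move:
- Alpha: Orbyt compares 5, 9, 6, 11, 15 and picks Std5; Nexon would get 1.
- Beta: Orbyt compares 14, 5, 4, 12, 13 and picks Std1; Nexon would get 13.
- Gamma: Orbyt compares 12, 11, 4, 2, 10 and picks Std1; Nexon would get 15.
Nexon's induced payoffs are 1, 13, 15, so Nexon commits to Gamma. Subgame-perfect outcome: (Gamma, Std1) with payoffs (15, 12).
Now find the simultaneous Nash equilibrium.
Nexon's best replies: Std1→Gamma; Std2→Gamma; Std3→Beta; Std4→Alpha; Std5→Beta.
Orbyt's best replies: Alpha→Std5; Beta→Std1; Gamma→Std1.
The unique mutual best reply is (Gamma, Std1), giving (15, 12).
Nexon's commitment gain: 15 − 15 = 0.

0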